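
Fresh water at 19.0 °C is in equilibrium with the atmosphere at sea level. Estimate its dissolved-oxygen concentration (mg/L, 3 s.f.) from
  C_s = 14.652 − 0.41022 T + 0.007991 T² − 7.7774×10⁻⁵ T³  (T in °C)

C_s ≈ 9.21 mg/L

C_s = 14.652 − 0.41022×19.0 + 0.007991×19.0² − 7.7774×10⁻⁵×19.0³ = 9.209 mg/L.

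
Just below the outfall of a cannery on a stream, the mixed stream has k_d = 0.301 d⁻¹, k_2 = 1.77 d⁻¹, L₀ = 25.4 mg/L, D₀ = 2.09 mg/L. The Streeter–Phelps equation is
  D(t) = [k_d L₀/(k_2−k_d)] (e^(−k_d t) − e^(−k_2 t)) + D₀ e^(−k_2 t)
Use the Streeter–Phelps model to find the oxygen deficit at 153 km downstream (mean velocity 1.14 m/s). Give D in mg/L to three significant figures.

Travel time t = x/v = 153 km / (1.14 m/s) = 153000 m / 1.14 m/s = 134200 s = 1.553 d.
k_d L₀/(k_2−k_d) = 0.301×25.4/(1.77−0.301) = 7.645/1.469 = 5.204 mg/L.
e^(−k_d t) = e^(−0.301×1.553) = 0.6265; e^(−k_2 t) = e^(−1.77×1.553) = 0.06396.
D = 5.204 × (0.6265 − 0.06396) + 2.09 × 0.06396 = 2.928 + 0.1337 = 3.062 mg/L.

D ≈ 3.06 mg/L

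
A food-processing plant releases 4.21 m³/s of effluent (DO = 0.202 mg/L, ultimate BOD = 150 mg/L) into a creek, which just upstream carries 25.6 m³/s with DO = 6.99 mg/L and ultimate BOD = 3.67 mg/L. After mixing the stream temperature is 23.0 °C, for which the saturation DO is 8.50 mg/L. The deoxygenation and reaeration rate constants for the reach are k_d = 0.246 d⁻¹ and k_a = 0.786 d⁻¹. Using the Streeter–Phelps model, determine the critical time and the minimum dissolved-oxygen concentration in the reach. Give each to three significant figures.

Mixed DO = (25.6×6.99 + 4.21×0.202)/(25.6+4.21) = 179.8/29.81 = 6.031 mg/L.
Mixed L₀ = (25.6×3.67 + 4.21×150)/(29.81) = 725.5/29.81 = 24.34 mg/L.
Initial deficit D₀ = C_s − DO₀ = 8.50 − 6.031 = 2.469 mg/L.
t_c = (1/0.5400) ln[(0.786/0.246)(1 − 2.469×0.5400/(0.246×24.34))] = 1.852 × ln(2.484) = 1.685 d.
D_c = (0.246/0.786) × 24.34 × e^(−0.246×1.685) = 0.3130 × 24.34 × 0.6607 = 5.032 mg/L.
Minimum DO = 8.50 − 5.032 = 3.468 mg/L.

t_c ≈ 1.68 d; minimum DO ≈ 3.47 mg/L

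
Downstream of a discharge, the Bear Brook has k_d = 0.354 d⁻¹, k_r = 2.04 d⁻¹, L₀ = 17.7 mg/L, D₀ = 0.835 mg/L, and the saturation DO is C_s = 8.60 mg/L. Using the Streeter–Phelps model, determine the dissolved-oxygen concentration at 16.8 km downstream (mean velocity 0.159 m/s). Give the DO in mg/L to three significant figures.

DO ≈ 6.43 mg/L

Travel time t = x/v = 16.8 km / (0.159 m/s) = 16800 m / 0.159 m/s = 105700 s = 1.223 d.
k_d L₀/(k_r−k_d) = 0.354×17.7/(2.04−0.354) = 6.266/1.686 = 3.716 mg/L.
e^(−k_d t) = e^(−0.354×1.223) = 0.6486; e^(−k_r t) = e^(−2.04×1.223) = 0.08252.
D = 3.716 × (0.6486 − 0.08252) + 0.835 × 0.08252 = 2.104 + 0.06890 = 2.173 mg/L.
DO = C_s − D = 8.60 − 2.173 = 6.427 mg/L.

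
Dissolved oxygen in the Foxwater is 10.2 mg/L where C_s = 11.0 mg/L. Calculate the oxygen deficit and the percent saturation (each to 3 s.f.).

D = C_s − C = 11.0 − 10.2 = 0.800 mg/L.
% saturation = 10.2/11.0 × 100 = 92.7 %.

D ≈ 0.800 mg/L; 92.7 % saturation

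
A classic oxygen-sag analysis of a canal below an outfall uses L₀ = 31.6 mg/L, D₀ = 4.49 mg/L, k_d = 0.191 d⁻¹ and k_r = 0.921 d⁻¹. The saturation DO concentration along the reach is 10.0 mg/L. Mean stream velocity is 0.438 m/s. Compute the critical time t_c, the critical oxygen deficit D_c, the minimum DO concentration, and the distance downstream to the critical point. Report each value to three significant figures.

At the critical point dD/dt = 0, so k_d L₀ e^(−k_d t) = k_r D. Substituting D(t) from the Streeter–Phelps equation and solving for t gives
t_c = ln[(k_r/k_d)(1 − D₀(k_r−k_d)/(k_d L₀))] / (k_r−k_d).
Here k_r−k_d = 0.7300 d⁻¹ and 1 − D₀(k_r−k_d)/(k_d L₀) = 1 − 4.49×0.7300/(0.191×31.6) = 0.4569, so
t_c = ln(4.822 × 0.4569) / 0.7300 = 0.7900 / 0.7300 = 1.082 d.
D_c = (k_d/k_r) L₀ e^(−k_d t_c) = (0.191/0.921) × 31.6 × e^(−0.191×1.082) = 0.2074 × 31.6 × 0.8133 = 5.330 mg/L.
Minimum DO = C_s − D_c = 10.0 − 5.330 = 4.670 mg/L.
x_c = v t_c = 0.438 m/s × 1.082 d × 86400 s/d = 40950 m ≈ 41.0 km.

t_c ≈ 1.08 d; D_c ≈ 5.33 mg/L; min DO ≈ 4.67 mg/L; x_c ≈ 41.0 km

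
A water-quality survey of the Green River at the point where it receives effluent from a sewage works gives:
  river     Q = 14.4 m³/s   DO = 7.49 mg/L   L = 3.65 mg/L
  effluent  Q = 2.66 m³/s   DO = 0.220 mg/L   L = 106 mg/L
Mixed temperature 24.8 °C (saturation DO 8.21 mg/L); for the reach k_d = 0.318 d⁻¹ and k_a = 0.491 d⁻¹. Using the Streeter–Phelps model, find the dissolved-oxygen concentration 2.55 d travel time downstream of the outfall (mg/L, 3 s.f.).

DO ≈ 1.97 mg/L

Mixed DO = (14.4×7.49 + 2.66×0.220)/(14.4+2.66) = 108.4/17.06 = 6.356 mg/L.
Mixed L₀ = (14.4×3.65 + 2.66×106)/(17.06) = 334.5/17.06 = 19.61 mg/L.
Initial deficit D₀ = C_s − DO₀ = 8.21 − 6.356 = 1.854 mg/L.
D(2.55) = [0.318×19.61/(0.491−0.318)](e^(−0.318×2.55) − e^(−0.491×2.55)) + 1.854 e^(−0.491×2.55)
= 36.04 × (0.4445 − 0.2859) + 1.854 × 0.2859 = 6.244 mg/L.
DO = 8.21 − 6.244 = 1.966 mg/L.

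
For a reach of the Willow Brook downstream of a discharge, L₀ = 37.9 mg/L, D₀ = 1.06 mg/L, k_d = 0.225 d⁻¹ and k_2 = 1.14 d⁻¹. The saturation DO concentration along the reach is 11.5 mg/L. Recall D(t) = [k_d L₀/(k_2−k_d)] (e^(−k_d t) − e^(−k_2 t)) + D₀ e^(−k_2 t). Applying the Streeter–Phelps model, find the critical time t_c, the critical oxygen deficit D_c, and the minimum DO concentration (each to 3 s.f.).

t_c = [1/(k_2−k_d)] ln[(k_2/k_d)(1 − D₀(k_2−k_d)/(k_d L₀))]
= [1/(1.14−0.225)] ln[(1.14/0.225)(1 − 1.06×0.9150/(0.225×37.9))]
= (1/0.9150) ln[5.067 × 0.8863] = 1.093 × ln(4.490) = 1.093 × 1.502 = 1.641 d.
L(t_c) = L₀ e^(−k_d t_c) = 37.9 × 0.6912 = 26.20 mg/L, and at the critical point k_2 D_c = k_d L, so D_c = (0.225/1.14) × 26.20 = 5.170 mg/L.
Minimum DO = C_s − D_c = 11.5 − 5.170 = 6.330 mg/L.

t_c ≈ 1.64 d; D_c ≈ 5.17 mg/L; min DO ≈ 6.33 mg/L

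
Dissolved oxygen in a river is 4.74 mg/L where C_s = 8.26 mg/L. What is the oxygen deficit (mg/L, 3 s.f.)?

D ≈ 3.52 mg/L

D = C_s − C = 8.26 − 4.74 = 3.52 mg/L.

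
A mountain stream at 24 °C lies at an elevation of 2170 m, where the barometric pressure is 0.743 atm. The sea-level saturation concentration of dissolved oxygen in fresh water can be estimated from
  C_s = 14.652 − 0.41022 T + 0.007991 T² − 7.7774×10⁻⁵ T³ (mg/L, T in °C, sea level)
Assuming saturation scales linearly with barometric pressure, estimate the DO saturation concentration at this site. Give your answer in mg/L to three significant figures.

C_s ≈ 6.19 mg/L

At sea level: C_s = 14.652 − 0.41022×24 + 0.007991×24² − 7.7774×10⁻⁵×24³ = 8.334 mg/L.
Pressure correction: C_s' = 8.334 × 0.743 = 6.192 mg/L.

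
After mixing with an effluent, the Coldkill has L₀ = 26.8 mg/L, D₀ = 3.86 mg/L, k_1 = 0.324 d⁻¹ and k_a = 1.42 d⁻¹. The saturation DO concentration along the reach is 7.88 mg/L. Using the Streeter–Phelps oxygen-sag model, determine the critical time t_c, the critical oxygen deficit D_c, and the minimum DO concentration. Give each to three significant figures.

t_c ≈ 0.739 d; D_c ≈ 4.81 mg/L; min DO ≈ 3.07 mg/L

With k_a/k_1 = 4.383 and 1 − D₀(k_a−k_1)/(k_1 L₀) = 0.5128,
t_c = ln(4.383 × 0.5128) / (1.42 − 0.324) = ln(2.247) / 1.096 = 0.8098/1.096 = 0.7388 d.
D_c = (k_1/k_a) L₀ e^(−k_1 t_c) = (0.324/1.42) × 26.8 × e^(−0.324×0.7388) = 0.2282 × 26.8 × 0.7871 = 4.813 mg/L.
Minimum DO = C_s − D_c = 7.88 − 4.813 = 3.067 mg/L.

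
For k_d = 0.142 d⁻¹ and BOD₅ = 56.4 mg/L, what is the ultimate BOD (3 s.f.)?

L₀ ≈ 111 mg/L

BOD₅ = L₀(1 − e^(−5k_d)) ⇒ L₀ = BOD₅ / (1 − e^(−5×0.142))
= 56.4 / (1 − 0.4916) = 56.4 / 0.5084 = 110.9 mg/L.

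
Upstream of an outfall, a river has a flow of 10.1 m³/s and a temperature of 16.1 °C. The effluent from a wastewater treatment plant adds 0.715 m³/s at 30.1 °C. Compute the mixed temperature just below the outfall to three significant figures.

17.0 °C

Flow-weighted mixing: C = (Q_r C_r + Q_w C_w)/(Q_r + Q_w)
= (10.1×16.1 + 0.715×30.1)/(10.1 + 0.715) = 184.1/10.81 = 17.03 °C.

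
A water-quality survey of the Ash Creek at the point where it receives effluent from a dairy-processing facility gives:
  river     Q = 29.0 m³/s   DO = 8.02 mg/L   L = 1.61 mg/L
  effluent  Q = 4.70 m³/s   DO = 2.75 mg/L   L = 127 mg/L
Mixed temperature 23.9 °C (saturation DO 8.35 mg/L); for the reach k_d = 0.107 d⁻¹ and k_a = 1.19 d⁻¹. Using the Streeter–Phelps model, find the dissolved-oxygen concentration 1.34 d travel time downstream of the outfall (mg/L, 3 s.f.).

Mixed DO = (29.0×8.02 + 4.70×2.75)/(29.0+4.70) = 245.5/33.70 = 7.285 mg/L.
Mixed L₀ = (29.0×1.61 + 4.70×127)/(33.70) = 643.6/33.70 = 19.10 mg/L.
Initial deficit D₀ = C_s − DO₀ = 8.35 − 7.285 = 1.065 mg/L.
D(1.34) = [0.107×19.10/(1.19−0.107)](e^(−0.107×1.34) − e^(−1.19×1.34)) + 1.065 e^(−1.19×1.34)
= 1.887 × (0.8664 − 0.2030) + 1.065 × 0.2030 = 1.468 mg/L.
DO = 8.35 − 1.468 = 6.882 mg/L.

DO ≈ 6.88 mg/L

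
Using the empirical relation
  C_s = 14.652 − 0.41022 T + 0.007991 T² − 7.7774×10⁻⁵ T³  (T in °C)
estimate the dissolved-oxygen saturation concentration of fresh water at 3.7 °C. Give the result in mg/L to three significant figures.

C_s ≈ 13.2 mg/L

C_s = 14.652 − 0.41022×3.7 + 0.007991×3.7² − 7.7774×10⁻⁵×3.7³ = 13.24 mg/L.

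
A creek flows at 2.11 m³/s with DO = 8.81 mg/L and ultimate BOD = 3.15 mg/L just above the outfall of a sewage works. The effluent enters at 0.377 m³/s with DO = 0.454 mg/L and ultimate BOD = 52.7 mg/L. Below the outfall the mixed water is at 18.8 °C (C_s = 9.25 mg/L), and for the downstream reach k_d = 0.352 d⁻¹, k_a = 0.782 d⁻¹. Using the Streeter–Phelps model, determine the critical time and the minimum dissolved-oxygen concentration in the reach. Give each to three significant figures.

Mixed DO = (2.11×8.81 + 0.377×0.454)/(2.11+0.377) = 18.76/2.487 = 7.543 mg/L.
Mixed L₀ = (2.11×3.15 + 0.377×52.7)/(2.487) = 26.51/2.487 = 10.66 mg/L.
Initial deficit D₀ = C_s − DO₀ = 9.25 − 7.543 = 1.707 mg/L.
t_c = (1/0.4300) ln[(0.782/0.352)(1 − 1.707×0.4300/(0.352×10.66))] = 2.326 × ln(1.787) = 1.350 d.
D_c = (0.352/0.782) × 10.66 × e^(−0.352×1.350) = 0.4501 × 10.66 × 0.6217 = 2.983 mg/L.
Minimum DO = 9.25 − 2.983 = 6.267 mg/L.

t_c ≈ 1.35 d; minimum DO ≈ 6.27 mg/L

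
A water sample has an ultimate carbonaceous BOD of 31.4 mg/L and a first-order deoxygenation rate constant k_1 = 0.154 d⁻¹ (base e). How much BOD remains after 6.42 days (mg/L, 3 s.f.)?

L ≈ 11.7 mg/L

L_t = L₀ e^(−k_1 t) = 31.4 × e^(−0.154×6.42) = 31.4 × 0.3721 = 11.68 mg/L.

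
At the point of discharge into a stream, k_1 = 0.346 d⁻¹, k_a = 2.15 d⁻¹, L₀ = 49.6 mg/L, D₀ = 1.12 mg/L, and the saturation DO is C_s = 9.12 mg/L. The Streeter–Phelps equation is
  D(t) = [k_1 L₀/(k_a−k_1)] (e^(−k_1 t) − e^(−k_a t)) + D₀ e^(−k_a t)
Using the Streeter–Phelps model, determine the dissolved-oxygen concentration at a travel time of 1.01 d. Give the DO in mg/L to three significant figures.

DO ≈ 3.37 mg/L

k_1 L₀/(k_a−k_1) = 0.346×49.6/(2.15−0.346) = 17.16/1.804 = 9.513 mg/L.
e^(−k_1 t) = e^(−0.346×1.010) = 0.7051; e^(−k_a t) = e^(−2.15×1.010) = 0.1140.
D = 9.513 × (0.7051 − 0.1140) + 1.12 × 0.1140 = 5.623 + 0.1277 = 5.751 mg/L.
DO = C_s − D = 9.12 − 5.751 = 3.369 mg/L.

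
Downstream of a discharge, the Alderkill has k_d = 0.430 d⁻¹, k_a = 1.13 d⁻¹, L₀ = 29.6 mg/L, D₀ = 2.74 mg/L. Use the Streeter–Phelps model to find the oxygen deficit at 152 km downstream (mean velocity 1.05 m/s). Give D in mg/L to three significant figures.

D ≈ 6.52 mg/L

Travel time t = x/v = 152 km / (1.05 m/s) = 152000 m / 1.05 m/s = 144800 s = 1.675 d.
k_d L₀/(k_a−k_d) = 0.430×29.6/(1.13−0.430) = 12.73/0.7000 = 18.18 mg/L.
e^(−k_d t) = e^(−0.430×1.675) = 0.4865; e^(−k_a t) = e^(−1.13×1.675) = 0.1506.
D = 18.18 × (0.4865 − 0.1506) + 2.74 × 0.1506 = 6.109 + 0.4126 = 6.521 mg/L.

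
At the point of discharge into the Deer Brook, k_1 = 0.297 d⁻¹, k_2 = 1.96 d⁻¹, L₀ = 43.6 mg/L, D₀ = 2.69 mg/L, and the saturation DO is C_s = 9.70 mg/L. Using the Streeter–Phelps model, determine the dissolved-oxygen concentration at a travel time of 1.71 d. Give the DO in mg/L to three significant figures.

DO ≈ 5.19 mg/L

k_1 L₀/(k_2−k_1) = 0.297×43.6/(1.96−0.297) = 12.95/1.663 = 7.787 mg/L.
e^(−k_1 t) = e^(−0.297×1.710) = 0.6018; e^(−k_2 t) = e^(−1.96×1.710) = 0.03503.
D = 7.787 × (0.6018 − 0.03503) + 2.69 × 0.03503 = 4.413 + 0.09423 = 4.507 mg/L.
DO = C_s − D = 9.70 − 4.507 = 5.193 mg/L.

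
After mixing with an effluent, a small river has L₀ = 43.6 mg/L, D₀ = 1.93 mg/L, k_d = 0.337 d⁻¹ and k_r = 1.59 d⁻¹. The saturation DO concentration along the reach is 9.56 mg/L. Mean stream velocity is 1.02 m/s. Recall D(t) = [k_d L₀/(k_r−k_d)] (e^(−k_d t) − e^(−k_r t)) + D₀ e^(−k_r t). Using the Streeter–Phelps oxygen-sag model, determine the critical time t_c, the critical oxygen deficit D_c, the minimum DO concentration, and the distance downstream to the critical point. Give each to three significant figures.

t_c ≈ 1.09 d; D_c ≈ 6.39 mg/L; min DO ≈ 3.17 mg/L; x_c ≈ 96.5 km

With k_r/k_d = 4.718 and 1 − D₀(k_r−k_d)/(k_d L₀) = 0.8354,
t_c = ln(4.718 × 0.8354) / (1.59 − 0.337) = ln(3.942) / 1.253 = 1.372/1.253 = 1.095 d.
D_c = (k_d/k_r) L₀ e^(−k_d t_c) = (0.337/1.59) × 43.6 × e^(−0.337×1.095) = 0.2119 × 43.6 × 0.6915 = 6.390 mg/L.
Minimum DO = C_s − D_c = 9.56 − 6.390 = 3.170 mg/L.
x_c = v t_c = 1.02 m/s × 1.095 d × 86400 s/d = 96470 m ≈ 96.5 km.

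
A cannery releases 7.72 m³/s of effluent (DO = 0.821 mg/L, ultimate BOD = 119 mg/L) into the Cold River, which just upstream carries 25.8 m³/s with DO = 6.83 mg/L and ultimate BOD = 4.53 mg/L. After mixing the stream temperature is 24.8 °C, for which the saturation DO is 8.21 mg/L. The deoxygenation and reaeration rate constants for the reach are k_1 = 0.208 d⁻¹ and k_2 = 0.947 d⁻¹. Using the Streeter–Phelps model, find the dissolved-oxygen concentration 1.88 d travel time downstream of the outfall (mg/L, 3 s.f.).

DO ≈ 3.33 mg/L

Mixed DO = (25.8×6.83 + 7.72×0.821)/(25.8+7.72) = 182.6/33.52 = 5.446 mg/L.
Mixed L₀ = (25.8×4.53 + 7.72×119)/(33.52) = 1036/33.52 = 30.89 mg/L.
Initial deficit D₀ = C_s − DO₀ = 8.21 − 5.446 = 2.764 mg/L.
D(1.88) = [0.208×30.89/(0.947−0.208)](e^(−0.208×1.88) − e^(−0.947×1.88)) + 2.764 e^(−0.947×1.88)
= 8.695 × (0.6764 − 0.1686) + 2.764 × 0.1686 = 4.881 mg/L.
DO = 8.21 − 4.881 = 3.329 mg/L.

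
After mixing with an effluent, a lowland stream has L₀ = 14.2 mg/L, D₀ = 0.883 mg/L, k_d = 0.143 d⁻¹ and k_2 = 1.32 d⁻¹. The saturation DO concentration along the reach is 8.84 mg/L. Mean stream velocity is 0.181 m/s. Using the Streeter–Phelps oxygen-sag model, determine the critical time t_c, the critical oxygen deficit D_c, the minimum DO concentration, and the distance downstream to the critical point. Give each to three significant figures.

t_c ≈ 1.28 d; D_c ≈ 1.28 mg/L; min DO ≈ 7.56 mg/L; x_c ≈ 20.0 km

t_c = [1/(k_2−k_d)] ln[(k_2/k_d)(1 − D₀(k_2−k_d)/(k_d L₀))]
= [1/(1.32−0.143)] ln[(1.32/0.143)(1 − 0.883×1.177/(0.143×14.2))]
= (1/1.177) ln[9.231 × 0.4882] = 0.8496 × ln(4.506) = 0.8496 × 1.505 = 1.279 d.
L(t_c) = L₀ e^(−k_d t_c) = 14.2 × 0.8328 = 11.83 mg/L, and at the critical point k_2 D_c = k_d L, so D_c = (0.143/1.32) × 11.83 = 1.281 mg/L.
Minimum DO = C_s − D_c = 8.84 − 1.281 = 7.559 mg/L.
x_c = v t_c = 0.181 m/s × 1.279 d × 86400 s/d = 20000 m ≈ 20.0 km.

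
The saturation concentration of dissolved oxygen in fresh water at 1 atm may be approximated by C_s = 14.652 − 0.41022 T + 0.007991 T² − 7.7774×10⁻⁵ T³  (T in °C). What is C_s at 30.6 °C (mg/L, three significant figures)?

C_s ≈ 7.35 mg/L

C_s = 14.652 − 0.41022×30.6 + 0.007991×30.6² − 7.7774×10⁻⁵×30.6³ = 7.353 mg/L.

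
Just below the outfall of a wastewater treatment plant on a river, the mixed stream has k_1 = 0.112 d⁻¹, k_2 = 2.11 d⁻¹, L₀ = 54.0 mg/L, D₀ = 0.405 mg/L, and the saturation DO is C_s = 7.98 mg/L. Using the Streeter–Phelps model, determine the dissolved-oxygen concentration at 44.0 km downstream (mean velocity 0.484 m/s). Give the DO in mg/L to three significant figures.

Travel time t = x/v = 44.0 km / (0.484 m/s) = 44000 m / 0.484 m/s = 90910 s = 1.052 d.
k_1 L₀/(k_2−k_1) = 0.112×54.0/(2.11−0.112) = 6.048/1.998 = 3.027 mg/L.
e^(−k_1 t) = e^(−0.112×1.052) = 0.8888; e^(−k_2 t) = e^(−2.11×1.052) = 0.1086.
D = 3.027 × (0.8888 − 0.1086) + 0.405 × 0.1086 = 2.362 + 0.04398 = 2.406 mg/L.
DO = C_s − D = 7.98 − 2.406 = 5.574 mg/L.

DO ≈ 5.57 mg/L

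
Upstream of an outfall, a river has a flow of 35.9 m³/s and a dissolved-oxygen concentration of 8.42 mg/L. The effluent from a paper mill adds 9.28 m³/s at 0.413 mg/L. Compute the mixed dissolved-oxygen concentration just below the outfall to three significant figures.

Flow-weighted mixing: C = (Q_r C_r + Q_w C_w)/(Q_r + Q_w)
= (35.9×8.42 + 9.28×0.413)/(35.9 + 9.28) = 306.1/45.18 = 6.775 mg/L.

6.78 mg/L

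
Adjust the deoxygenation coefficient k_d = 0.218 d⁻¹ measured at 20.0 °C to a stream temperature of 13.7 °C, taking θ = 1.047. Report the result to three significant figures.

k_d ≈ 0.163 d⁻¹

k_d(T₂) = k_d(T₁) · θ^(T₂−T₁) = 0.218 × 1.047^(13.7−20.0)
= 0.218 × 1.047^-6.30 = 0.218 × 0.7487 = 0.1632 d⁻¹.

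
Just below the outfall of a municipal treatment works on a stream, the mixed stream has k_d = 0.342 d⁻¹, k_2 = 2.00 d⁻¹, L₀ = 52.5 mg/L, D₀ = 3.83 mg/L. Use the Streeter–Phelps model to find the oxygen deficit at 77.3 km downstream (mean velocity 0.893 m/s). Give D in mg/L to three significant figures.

Travel time t = x/v = 77.3 km / (0.893 m/s) = 77300 m / 0.893 m/s = 86560 s = 1.002 d.
k_d L₀/(k_2−k_d) = 0.342×52.5/(2.00−0.342) = 17.96/1.658 = 10.83 mg/L.
e^(−k_d t) = e^(−0.342×1.002) = 0.7099; e^(−k_2 t) = e^(−2.00×1.002) = 0.1348.
D = 10.83 × (0.7099 − 0.1348) + 3.83 × 0.1348 = 6.228 + 0.5164 = 6.744 mg/L.

D ≈ 6.74 mg/L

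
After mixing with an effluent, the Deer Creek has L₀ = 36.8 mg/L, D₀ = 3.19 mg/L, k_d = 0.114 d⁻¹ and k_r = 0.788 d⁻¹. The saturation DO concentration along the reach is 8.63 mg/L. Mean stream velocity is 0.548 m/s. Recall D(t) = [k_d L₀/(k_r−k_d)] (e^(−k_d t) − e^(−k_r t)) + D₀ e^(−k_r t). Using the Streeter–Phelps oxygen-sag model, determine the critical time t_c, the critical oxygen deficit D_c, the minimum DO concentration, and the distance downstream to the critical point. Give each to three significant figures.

With k_r/k_d = 6.912 and 1 − D₀(k_r−k_d)/(k_d L₀) = 0.4875,
t_c = ln(6.912 × 0.4875) / (0.788 − 0.114) = ln(3.370) / 0.6740 = 1.215/0.6740 = 1.802 d.
L(t_c) = L₀ e^(−k_d t_c) = 36.8 × 0.8143 = 29.96 mg/L, and at the critical point k_r D_c = k_d L, so D_c = (0.114/0.788) × 29.96 = 4.335 mg/L.
Minimum DO = C_s − D_c = 8.63 − 4.335 = 4.295 mg/L.
x_c = v t_c = 0.548 m/s × 1.802 d × 86400 s/d = 85340 m ≈ 85.3 km.

t_c ≈ 1.80 d; D_c ≈ 4.34 mg/L; min DO ≈ 4.29 mg/L; x_c ≈ 85.3 km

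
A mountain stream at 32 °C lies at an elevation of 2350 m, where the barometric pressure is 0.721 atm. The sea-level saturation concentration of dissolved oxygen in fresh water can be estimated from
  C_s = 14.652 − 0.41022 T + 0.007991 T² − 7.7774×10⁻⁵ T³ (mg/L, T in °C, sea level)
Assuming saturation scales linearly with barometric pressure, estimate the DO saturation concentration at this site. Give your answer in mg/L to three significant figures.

At sea level: C_s = 14.652 − 0.41022×32 + 0.007991×32² − 7.7774×10⁻⁵×32³ = 7.159 mg/L.
Pressure correction: C_s' = 7.159 × 0.721 = 5.162 mg/L.

C_s ≈ 5.16 mg/L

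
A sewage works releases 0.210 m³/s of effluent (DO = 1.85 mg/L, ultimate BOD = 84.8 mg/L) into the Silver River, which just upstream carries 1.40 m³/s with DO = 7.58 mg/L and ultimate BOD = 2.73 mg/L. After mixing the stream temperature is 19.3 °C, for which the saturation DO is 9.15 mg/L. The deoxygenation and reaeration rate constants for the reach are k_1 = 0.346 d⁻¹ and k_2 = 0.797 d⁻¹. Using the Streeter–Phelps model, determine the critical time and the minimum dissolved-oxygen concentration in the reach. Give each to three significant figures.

Mixed DO = (1.40×7.58 + 0.210×1.85)/(1.40+0.210) = 11.00/1.610 = 6.833 mg/L.
Mixed L₀ = (1.40×2.73 + 0.210×84.8)/(1.610) = 21.63/1.610 = 13.43 mg/L.
Initial deficit D₀ = C_s − DO₀ = 9.15 − 6.833 = 2.317 mg/L.
t_c = (1/0.4510) ln[(0.797/0.346)(1 − 2.317×0.4510/(0.346×13.43))] = 2.217 × ln(1.786) = 1.285 d.
D_c = (0.346/0.797) × 13.43 × e^(−0.346×1.285) = 0.4341 × 13.43 × 0.6410 = 3.738 mg/L.
Minimum DO = 9.15 − 3.738 = 5.412 mg/L.

t_c ≈ 1.29 d; minimum DO ≈ 5.41 mg/L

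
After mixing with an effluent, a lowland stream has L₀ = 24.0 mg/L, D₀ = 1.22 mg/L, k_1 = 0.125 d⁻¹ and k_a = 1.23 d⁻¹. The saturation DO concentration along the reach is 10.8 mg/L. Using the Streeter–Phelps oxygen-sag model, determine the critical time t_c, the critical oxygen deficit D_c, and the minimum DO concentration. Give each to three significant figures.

With k_a/k_1 = 9.840 and 1 − D₀(k_a−k_1)/(k_1 L₀) = 0.5506,
t_c = ln(9.840 × 0.5506) / (1.23 − 0.125) = ln(5.418) / 1.105 = 1.690/1.105 = 1.529 d.
L(t_c) = L₀ e^(−k_1 t_c) = 24.0 × 0.8260 = 19.82 mg/L, and at the critical point k_a D_c = k_1 L, so D_c = (0.125/1.23) × 19.82 = 2.015 mg/L.
Minimum DO = C_s − D_c = 10.8 − 2.015 = 8.785 mg/L.

t_c ≈ 1.53 d; D_c ≈ 2.01 mg/L; min DO ≈ 8.79 mg/L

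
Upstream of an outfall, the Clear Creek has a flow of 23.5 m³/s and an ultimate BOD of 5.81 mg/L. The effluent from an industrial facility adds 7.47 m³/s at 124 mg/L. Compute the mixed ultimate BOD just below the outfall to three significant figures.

34.3 mg/L

Flow-weighted mixing: C = (Q_r C_r + Q_w C_w)/(Q_r + Q_w)
= (23.5×5.81 + 7.47×124)/(23.5 + 7.47) = 1063/30.97 = 34.32 mg/L.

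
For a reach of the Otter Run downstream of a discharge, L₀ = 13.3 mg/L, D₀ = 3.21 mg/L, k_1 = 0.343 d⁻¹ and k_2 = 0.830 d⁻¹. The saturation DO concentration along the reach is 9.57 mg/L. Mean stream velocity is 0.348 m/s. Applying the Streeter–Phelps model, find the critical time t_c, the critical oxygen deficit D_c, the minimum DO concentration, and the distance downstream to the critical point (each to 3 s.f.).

t_c ≈ 0.953 d; D_c ≈ 3.96 mg/L; min DO ≈ 5.61 mg/L; x_c ≈ 28.7 km

With k_2/k_1 = 2.420 and 1 − D₀(k_2−k_1)/(k_1 L₀) = 0.6573,
t_c = ln(2.420 × 0.6573) / (0.830 − 0.343) = ln(1.591) / 0.4870 = 0.4641/0.4870 = 0.9530 d.
L(t_c) = L₀ e^(−k_1 t_c) = 13.3 × 0.7212 = 9.592 mg/L, and at the critical point k_2 D_c = k_1 L, so D_c = (0.343/0.830) × 9.592 = 3.964 mg/L.
Minimum DO = C_s − D_c = 9.57 − 3.964 = 5.606 mg/L.
x_c = v t_c = 0.348 m/s × 0.9530 d × 86400 s/d = 28650 m ≈ 28.7 km.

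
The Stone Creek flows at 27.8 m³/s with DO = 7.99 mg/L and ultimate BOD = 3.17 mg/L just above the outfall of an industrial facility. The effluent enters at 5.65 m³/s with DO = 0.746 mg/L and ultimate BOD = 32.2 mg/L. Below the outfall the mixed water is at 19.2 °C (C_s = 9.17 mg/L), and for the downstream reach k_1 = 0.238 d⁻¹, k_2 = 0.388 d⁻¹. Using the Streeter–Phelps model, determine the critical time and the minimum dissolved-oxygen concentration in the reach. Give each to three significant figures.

t_c ≈ 1.87 d; minimum DO ≈ 6.00 mg/L

Mixed DO = (27.8×7.99 + 5.65×0.746)/(27.8+5.65) = 226.3/33.45 = 6.766 mg/L.
Mixed L₀ = (27.8×3.17 + 5.65×32.2)/(33.45) = 270.1/33.45 = 8.073 mg/L.
Initial deficit D₀ = C_s − DO₀ = 9.17 − 6.766 = 2.404 mg/L.
t_c = (1/0.1500) ln[(0.388/0.238)(1 − 2.404×0.1500/(0.238×8.073))] = 6.667 × ln(1.324) = 1.873 d.
D_c = (0.238/0.388) × 8.073 × e^(−0.238×1.873) = 0.6134 × 8.073 × 0.6403 = 3.171 mg/L.
Minimum DO = 9.17 − 3.171 = 5.999 mg/L.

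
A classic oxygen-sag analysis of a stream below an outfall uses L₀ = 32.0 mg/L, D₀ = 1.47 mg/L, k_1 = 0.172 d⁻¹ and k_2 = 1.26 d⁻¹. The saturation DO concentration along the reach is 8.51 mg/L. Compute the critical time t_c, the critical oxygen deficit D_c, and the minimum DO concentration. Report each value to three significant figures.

At the critical point dD/dt = 0, so k_1 L₀ e^(−k_1 t) = k_2 D. Substituting D(t) from the Streeter–Phelps equation and solving for t gives
t_c = ln[(k_2/k_1)(1 − D₀(k_2−k_1)/(k_1 L₀))] / (k_2−k_1).
Here k_2−k_1 = 1.088 d⁻¹ and 1 − D₀(k_2−k_1)/(k_1 L₀) = 1 − 1.47×1.088/(0.172×32.0) = 0.7094, so
t_c = ln(7.326 × 0.7094) / 1.088 = 1.648 / 1.088 = 1.515 d.
L(t_c) = L₀ e^(−k_1 t_c) = 32.0 × 0.7706 = 24.66 mg/L, and at the critical point k_2 D_c = k_1 L, so D_c = (0.172/1.26) × 24.66 = 3.366 mg/L.
Minimum DO = C_s − D_c = 8.51 − 3.366 = 5.144 mg/L.

t_c ≈ 1.51 d; D_c ≈ 3.37 mg/L; min DO ≈ 5.14 mg/L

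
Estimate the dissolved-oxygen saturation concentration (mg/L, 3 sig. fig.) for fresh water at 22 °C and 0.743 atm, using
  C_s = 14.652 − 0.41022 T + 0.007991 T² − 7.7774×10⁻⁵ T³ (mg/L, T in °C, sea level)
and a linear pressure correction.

At sea level: C_s = 14.652 − 0.41022×22 + 0.007991×22² − 7.7774×10⁻⁵×22³ = 8.667 mg/L.
Pressure correction: C_s' = 8.667 × 0.743 = 6.439 mg/L.

C_s ≈ 6.44 mg/L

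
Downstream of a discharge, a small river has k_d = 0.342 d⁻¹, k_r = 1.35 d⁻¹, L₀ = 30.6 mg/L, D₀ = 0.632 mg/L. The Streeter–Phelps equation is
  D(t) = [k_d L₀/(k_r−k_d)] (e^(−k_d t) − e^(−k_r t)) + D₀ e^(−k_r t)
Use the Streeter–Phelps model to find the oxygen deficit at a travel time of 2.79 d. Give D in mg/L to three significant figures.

k_d L₀/(k_r−k_d) = 0.342×30.6/(1.35−0.342) = 10.47/1.008 = 10.38 mg/L.
e^(−k_d t) = e^(−0.342×2.790) = 0.3851; e^(−k_r t) = e^(−1.35×2.790) = 0.02313.
D = 10.38 × (0.3851 − 0.02313) + 0.632 × 0.02313 = 3.758 + 0.01462 = 3.773 mg/L.

D ≈ 3.77 mg/L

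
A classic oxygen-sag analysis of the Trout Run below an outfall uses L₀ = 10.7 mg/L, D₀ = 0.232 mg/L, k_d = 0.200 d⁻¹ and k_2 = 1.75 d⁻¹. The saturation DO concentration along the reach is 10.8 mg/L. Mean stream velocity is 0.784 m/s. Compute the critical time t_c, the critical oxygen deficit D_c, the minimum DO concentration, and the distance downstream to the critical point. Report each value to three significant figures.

t_c ≈ 1.28 d; D_c ≈ 0.947 mg/L; min DO ≈ 9.85 mg/L; x_c ≈ 86.8 km

t_c = [1/(k_2−k_d)] ln[(k_2/k_d)(1 − D₀(k_2−k_d)/(k_d L₀))]
= [1/(1.75−0.200)] ln[(1.75/0.200)(1 − 0.232×1.550/(0.200×10.7))]
= (1/1.550) ln[8.750 × 0.8320] = 0.6452 × ln(7.280) = 0.6452 × 1.985 = 1.281 d.
L(t_c) = L₀ e^(−k_d t_c) = 10.7 × 0.7740 = 8.282 mg/L, and at the critical point k_2 D_c = k_d L, so D_c = (0.200/1.75) × 8.282 = 0.9465 mg/L.
Minimum DO = C_s − D_c = 10.8 − 0.9465 = 9.853 mg/L.
x_c = v t_c = 0.784 m/s × 1.281 d × 86400 s/d = 86750 m ≈ 86.8 km.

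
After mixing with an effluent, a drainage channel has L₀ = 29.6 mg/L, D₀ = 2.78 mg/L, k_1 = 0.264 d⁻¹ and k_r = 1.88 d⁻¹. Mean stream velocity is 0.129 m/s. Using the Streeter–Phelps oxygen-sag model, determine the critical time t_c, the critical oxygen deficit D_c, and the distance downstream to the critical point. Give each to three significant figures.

t_c ≈ 0.685 d; D_c ≈ 3.47 mg/L; x_c ≈ 7.64 km

t_c = [1/(k_r−k_1)] ln[(k_r/k_1)(1 − D₀(k_r−k_1)/(k_1 L₀))]
= [1/(1.88−0.264)] ln[(1.88/0.264)(1 − 2.78×1.616/(0.264×29.6))]
= (1/1.616) ln[7.121 × 0.4251] = 0.6188 × ln(3.027) = 0.6188 × 1.108 = 0.6854 d.
D_c = (k_1/k_r) L₀ e^(−k_1 t_c) = (0.264/1.88) × 29.6 × e^(−0.264×0.6854) = 0.1404 × 29.6 × 0.8345 = 3.469 mg/L.
x_c = v t_c = 0.129 m/s × 0.6854 d × 86400 s/d = 7640 m ≈ 7.64 km.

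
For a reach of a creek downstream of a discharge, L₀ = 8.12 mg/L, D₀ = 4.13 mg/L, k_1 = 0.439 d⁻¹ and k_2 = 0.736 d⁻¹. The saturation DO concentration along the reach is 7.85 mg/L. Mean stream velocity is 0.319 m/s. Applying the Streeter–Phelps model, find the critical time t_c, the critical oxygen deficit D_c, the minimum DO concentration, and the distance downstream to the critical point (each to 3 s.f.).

With k_2/k_1 = 1.677 and 1 − D₀(k_2−k_1)/(k_1 L₀) = 0.6559,
t_c = ln(1.677 × 0.6559) / (0.736 − 0.439) = ln(1.100) / 0.2970 = 0.09498/0.2970 = 0.3198 d.
D_c = (k_1/k_2) L₀ e^(−k_1 t_c) = (0.439/0.736) × 8.12 × e^(−0.439×0.3198) = 0.5965 × 8.12 × 0.8690 = 4.209 mg/L.
Minimum DO = C_s − D_c = 7.85 − 4.209 = 3.641 mg/L.
x_c = v t_c = 0.319 m/s × 0.3198 d × 86400 s/d = 8814 m ≈ 8.81 km.

t_c ≈ 0.320 d; D_c ≈ 4.21 mg/L; min DO ≈ 3.64 mg/L; x_c ≈ 8.81 km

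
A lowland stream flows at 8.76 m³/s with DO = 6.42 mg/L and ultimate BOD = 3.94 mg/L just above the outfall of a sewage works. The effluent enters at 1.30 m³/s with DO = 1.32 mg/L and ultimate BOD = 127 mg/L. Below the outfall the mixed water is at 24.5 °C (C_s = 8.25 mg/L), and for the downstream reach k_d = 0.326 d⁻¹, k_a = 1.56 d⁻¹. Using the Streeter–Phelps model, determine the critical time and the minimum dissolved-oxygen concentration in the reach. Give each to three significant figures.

Mixed DO = (8.76×6.42 + 1.30×1.32)/(8.76+1.30) = 57.96/10.06 = 5.761 mg/L.
Mixed L₀ = (8.76×3.94 + 1.30×127)/(10.06) = 199.6/10.06 = 19.84 mg/L.
Initial deficit D₀ = C_s − DO₀ = 8.25 − 5.761 = 2.489 mg/L.
t_c = (1/1.234) ln[(1.56/0.326)(1 − 2.489×1.234/(0.326×19.84))] = 0.8104 × ln(2.513) = 0.7468 d.
D_c = (0.326/1.56) × 19.84 × e^(−0.326×0.7468) = 0.2090 × 19.84 × 0.7839 = 3.251 mg/L.
Minimum DO = 8.25 − 3.251 = 4.999 mg/L.

t_c ≈ 0.747 d; minimum DO ≈ 5.00 mg/L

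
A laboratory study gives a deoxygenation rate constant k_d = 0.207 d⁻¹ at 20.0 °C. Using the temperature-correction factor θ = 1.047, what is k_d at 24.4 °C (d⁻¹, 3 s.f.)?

k_d ≈ 0.253 d⁻¹

k_d(T₂) = k_d(T₁) · θ^(T₂−T₁) = 0.207 × 1.047^(24.4−20.0)
= 0.207 × 1.047^4.40 = 0.207 × 1.224 = 0.2534 d⁻¹.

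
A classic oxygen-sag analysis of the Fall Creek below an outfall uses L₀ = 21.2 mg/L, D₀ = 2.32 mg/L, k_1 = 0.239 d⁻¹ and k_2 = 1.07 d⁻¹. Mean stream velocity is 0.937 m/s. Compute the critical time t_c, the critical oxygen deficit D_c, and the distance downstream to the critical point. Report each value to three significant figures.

With k_2/k_1 = 4.477 and 1 − D₀(k_2−k_1)/(k_1 L₀) = 0.6195,
t_c = ln(4.477 × 0.6195) / (1.07 − 0.239) = ln(2.773) / 0.8310 = 1.020/0.8310 = 1.228 d.
D_c = (k_1/k_2) L₀ e^(−k_1 t_c) = (0.239/1.07) × 21.2 × e^(−0.239×1.228) = 0.2234 × 21.2 × 0.7457 = 3.531 mg/L.
x_c = v t_c = 0.937 m/s × 1.228 d × 86400 s/d = 99380 m ≈ 99.4 km.

t_c ≈ 1.23 d; D_c ≈ 3.53 mg/L; x_c ≈ 99.4 km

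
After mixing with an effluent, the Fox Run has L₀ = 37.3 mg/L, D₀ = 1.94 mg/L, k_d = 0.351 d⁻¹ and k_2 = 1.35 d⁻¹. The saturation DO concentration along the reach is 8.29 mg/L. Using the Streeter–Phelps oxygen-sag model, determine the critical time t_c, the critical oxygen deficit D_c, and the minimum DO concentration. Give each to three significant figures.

t_c ≈ 1.19 d; D_c ≈ 6.39 mg/L; min DO ≈ 1.90 mg/L

At the critical point dD/dt = 0, so k_d L₀ e^(−k_d t) = k_2 D. Substituting D(t) from the Streeter–Phelps equation and solving for t gives
t_c = ln[(k_2/k_d)(1 − D₀(k_2−k_d)/(k_d L₀))] / (k_2−k_d).
Here k_2−k_d = 0.9990 d⁻¹ and 1 − D₀(k_2−k_d)/(k_d L₀) = 1 − 1.94×0.9990/(0.351×37.3) = 0.8520, so
t_c = ln(3.846 × 0.8520) / 0.9990 = 1.187 / 0.9990 = 1.188 d.
L(t_c) = L₀ e^(−k_d t_c) = 37.3 × 0.6590 = 24.58 mg/L, and at the critical point k_2 D_c = k_d L, so D_c = (0.351/1.35) × 24.58 = 6.391 mg/L.
Minimum DO = C_s − D_c = 8.29 − 6.391 = 1.899 mg/L.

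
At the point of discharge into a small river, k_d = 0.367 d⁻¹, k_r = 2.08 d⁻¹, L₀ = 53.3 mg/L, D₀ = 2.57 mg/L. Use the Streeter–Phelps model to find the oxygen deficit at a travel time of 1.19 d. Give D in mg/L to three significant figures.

D ≈ 6.63 mg/L

k_d L₀/(k_r−k_d) = 0.367×53.3/(2.08−0.367) = 19.56/1.713 = 11.42 mg/L.
e^(−k_d t) = e^(−0.367×1.190) = 0.6461; e^(−k_r t) = e^(−2.08×1.190) = 0.08415.
D = 11.42 × (0.6461 − 0.08415) + 2.57 × 0.08415 = 6.418 + 0.2163 = 6.634 mg/L.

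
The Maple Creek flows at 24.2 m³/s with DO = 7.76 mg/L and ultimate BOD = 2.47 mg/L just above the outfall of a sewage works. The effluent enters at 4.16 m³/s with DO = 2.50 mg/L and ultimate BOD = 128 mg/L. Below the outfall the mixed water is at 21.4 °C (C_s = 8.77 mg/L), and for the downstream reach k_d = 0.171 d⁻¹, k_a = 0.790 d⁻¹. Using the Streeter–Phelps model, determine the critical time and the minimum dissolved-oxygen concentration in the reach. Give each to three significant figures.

Mixed DO = (24.2×7.76 + 4.16×2.50)/(24.2+4.16) = 198.2/28.36 = 6.988 mg/L.
Mixed L₀ = (24.2×2.47 + 4.16×128)/(28.36) = 592.3/28.36 = 20.88 mg/L.
Initial deficit D₀ = C_s − DO₀ = 8.77 − 6.988 = 1.782 mg/L.
t_c = (1/0.6190) ln[(0.790/0.171)(1 − 1.782×0.6190/(0.171×20.88))] = 1.616 × ln(3.193) = 1.876 d.
D_c = (0.171/0.790) × 20.88 × e^(−0.171×1.876) = 0.2165 × 20.88 × 0.7256 = 3.280 mg/L.
Minimum DO = 8.77 − 3.280 = 5.490 mg/L.

t_c ≈ 1.88 d; minimum DO ≈ 5.49 mg/L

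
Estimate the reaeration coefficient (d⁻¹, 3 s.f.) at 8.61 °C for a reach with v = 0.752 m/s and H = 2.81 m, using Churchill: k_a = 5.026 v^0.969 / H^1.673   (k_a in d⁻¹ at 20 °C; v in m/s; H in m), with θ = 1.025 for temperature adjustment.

k_a ≈ 0.511 d⁻¹

k_a(20) = 5.026 × 0.752^0.969 / 2.81^1.673 = 5.026 × 0.7587 / 5.632 = 0.6770 d⁻¹.
k_a(8.61) = 0.6770 × 1.025^(8.61−20) = 0.6770 × 0.7548 = 0.5110 d⁻¹.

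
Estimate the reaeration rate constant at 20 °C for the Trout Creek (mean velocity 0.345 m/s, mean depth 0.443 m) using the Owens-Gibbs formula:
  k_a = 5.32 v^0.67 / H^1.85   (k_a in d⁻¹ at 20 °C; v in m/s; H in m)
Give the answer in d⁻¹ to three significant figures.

k_a = 5.32 × 0.345^0.67 / 0.443^1.85 = 5.32 × 0.4902 / 0.2217 = 11.76 d⁻¹.

k_a ≈ 11.8 d⁻¹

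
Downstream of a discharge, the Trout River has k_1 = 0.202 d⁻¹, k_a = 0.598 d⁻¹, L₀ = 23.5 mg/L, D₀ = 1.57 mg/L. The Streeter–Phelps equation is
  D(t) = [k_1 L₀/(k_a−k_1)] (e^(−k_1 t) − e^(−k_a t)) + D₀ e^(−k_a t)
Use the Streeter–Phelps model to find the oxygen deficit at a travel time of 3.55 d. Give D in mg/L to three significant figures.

D ≈ 4.61 mg/L

k_1 L₀/(k_a−k_1) = 0.202×23.5/(0.598−0.202) = 4.747/0.3960 = 11.99 mg/L.
e^(−k_1 t) = e^(−0.202×3.550) = 0.4882; e^(−k_a t) = e^(−0.598×3.550) = 0.1197.
D = 11.99 × (0.4882 − 0.1197) + 1.57 × 0.1197 = 4.417 + 0.1879 = 4.605 mg/L.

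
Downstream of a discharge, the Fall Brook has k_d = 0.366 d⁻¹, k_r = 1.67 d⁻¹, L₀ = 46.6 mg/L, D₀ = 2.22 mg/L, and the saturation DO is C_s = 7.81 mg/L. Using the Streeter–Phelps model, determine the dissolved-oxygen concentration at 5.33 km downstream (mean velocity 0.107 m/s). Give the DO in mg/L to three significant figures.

DO ≈ 1.37 mg/L

Travel time t = x/v = 5.33 km / (0.107 m/s) = 5330 m / 0.107 m/s = 49810 s = 0.5765 d.
k_d L₀/(k_r−k_d) = 0.366×46.6/(1.67−0.366) = 17.06/1.304 = 13.08 mg/L.
e^(−k_d t) = e^(−0.366×0.5765) = 0.8098; e^(−k_r t) = e^(−1.67×0.5765) = 0.3818.
D = 13.08 × (0.8098 − 0.3818) + 2.22 × 0.3818 = 5.597 + 0.8476 = 6.445 mg/L.
DO = C_s − D = 7.81 − 6.445 = 1.365 mg/L.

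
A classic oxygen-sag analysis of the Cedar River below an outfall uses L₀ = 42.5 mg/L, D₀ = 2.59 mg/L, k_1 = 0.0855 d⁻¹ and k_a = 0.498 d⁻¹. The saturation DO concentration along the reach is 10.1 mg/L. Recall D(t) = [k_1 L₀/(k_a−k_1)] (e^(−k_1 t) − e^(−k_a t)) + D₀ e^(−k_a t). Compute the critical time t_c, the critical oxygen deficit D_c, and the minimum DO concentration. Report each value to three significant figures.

At the critical point dD/dt = 0, so k_1 L₀ e^(−k_1 t) = k_a D. Substituting D(t) from the Streeter–Phelps equation and solving for t gives
t_c = ln[(k_a/k_1)(1 − D₀(k_a−k_1)/(k_1 L₀))] / (k_a−k_1).
Here k_a−k_1 = 0.4125 d⁻¹ and 1 − D₀(k_a−k_1)/(k_1 L₀) = 1 − 2.59×0.4125/(0.0855×42.5) = 0.7060, so
t_c = ln(5.825 × 0.7060) / 0.4125 = 1.414 / 0.4125 = 3.428 d.
L(t_c) = L₀ e^(−k_1 t_c) = 42.5 × 0.7460 = 31.70 mg/L, and at the critical point k_a D_c = k_1 L, so D_c = (0.0855/0.498) × 31.70 = 5.443 mg/L.
Minimum DO = C_s − D_c = 10.1 − 5.443 = 4.657 mg/L.

t_c ≈ 3.43 d; D_c ≈ 5.44 mg/L; min DO ≈ 4.66 mg/L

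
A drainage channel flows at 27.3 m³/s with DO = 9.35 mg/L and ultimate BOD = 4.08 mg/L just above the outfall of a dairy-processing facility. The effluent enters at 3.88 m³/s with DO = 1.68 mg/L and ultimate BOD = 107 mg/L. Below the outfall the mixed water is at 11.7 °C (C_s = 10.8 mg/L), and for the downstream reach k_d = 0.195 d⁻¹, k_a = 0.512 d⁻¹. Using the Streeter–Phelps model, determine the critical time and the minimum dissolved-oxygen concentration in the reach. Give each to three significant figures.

Mixed DO = (27.3×9.35 + 3.88×1.68)/(27.3+3.88) = 261.8/31.18 = 8.396 mg/L.
Mixed L₀ = (27.3×4.08 + 3.88×107)/(31.18) = 526.5/31.18 = 16.89 mg/L.
Initial deficit D₀ = C_s − DO₀ = 10.8 − 8.396 = 2.404 mg/L.
t_c = (1/0.3170) ln[(0.512/0.195)(1 − 2.404×0.3170/(0.195×16.89))] = 3.155 × ln(2.018) = 2.215 d.
D_c = (0.195/0.512) × 16.89 × e^(−0.195×2.215) = 0.3809 × 16.89 × 0.6493 = 4.176 mg/L.
Minimum DO = 10.8 − 4.176 = 6.624 mg/L.

t_c ≈ 2.21 d; minimum DO ≈ 6.62 mg/L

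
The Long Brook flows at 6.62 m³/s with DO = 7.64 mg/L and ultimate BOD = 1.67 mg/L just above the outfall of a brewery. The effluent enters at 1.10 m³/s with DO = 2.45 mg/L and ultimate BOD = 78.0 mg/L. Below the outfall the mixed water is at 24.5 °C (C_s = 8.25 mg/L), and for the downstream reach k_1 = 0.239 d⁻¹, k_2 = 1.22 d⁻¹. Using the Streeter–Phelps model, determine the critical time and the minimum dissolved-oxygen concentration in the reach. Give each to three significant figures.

t_c ≈ 1.07 d; minimum DO ≈ 6.35 mg/L

Mixed DO = (6.62×7.64 + 1.10×2.45)/(6.62+1.10) = 53.27/7.720 = 6.900 mg/L.
Mixed L₀ = (6.62×1.67 + 1.10×78.0)/(7.720) = 96.86/7.720 = 12.55 mg/L.
Initial deficit D₀ = C_s − DO₀ = 8.25 − 6.900 = 1.350 mg/L.
t_c = (1/0.9810) ln[(1.22/0.239)(1 − 1.350×0.9810/(0.239×12.55))] = 1.019 × ln(2.851) = 1.068 d.
D_c = (0.239/1.22) × 12.55 × e^(−0.239×1.068) = 0.1959 × 12.55 × 0.7747 = 1.904 mg/L.
Minimum DO = 8.25 − 1.904 = 6.346 mg/L.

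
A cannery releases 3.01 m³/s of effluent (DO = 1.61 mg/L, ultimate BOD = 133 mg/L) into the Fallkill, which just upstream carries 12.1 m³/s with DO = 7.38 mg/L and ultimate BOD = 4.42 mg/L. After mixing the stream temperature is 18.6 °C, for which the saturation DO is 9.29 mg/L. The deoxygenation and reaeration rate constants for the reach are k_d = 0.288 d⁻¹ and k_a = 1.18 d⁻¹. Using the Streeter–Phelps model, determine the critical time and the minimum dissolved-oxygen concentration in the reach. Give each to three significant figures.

Mixed DO = (12.1×7.38 + 3.01×1.61)/(12.1+3.01) = 94.14/15.11 = 6.231 mg/L.
Mixed L₀ = (12.1×4.42 + 3.01×133)/(15.11) = 453.8/15.11 = 30.03 mg/L.
Initial deficit D₀ = C_s − DO₀ = 9.29 − 6.231 = 3.059 mg/L.
t_c = (1/0.8920) ln[(1.18/0.288)(1 − 3.059×0.8920/(0.288×30.03))] = 1.121 × ln(2.805) = 1.156 d.
D_c = (0.288/1.18) × 30.03 × e^(−0.288×1.156) = 0.2441 × 30.03 × 0.7168 = 5.254 mg/L.
Minimum DO = 9.29 − 5.254 = 4.036 mg/L.

t_c ≈ 1.16 d; minimum DO ≈ 4.04 mg/L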